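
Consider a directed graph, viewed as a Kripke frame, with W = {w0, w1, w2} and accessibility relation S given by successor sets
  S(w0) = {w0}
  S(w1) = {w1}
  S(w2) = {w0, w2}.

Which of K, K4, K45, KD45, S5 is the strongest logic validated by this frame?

Transitive (axiom 4): yes — every two-step S-path is closed by a direct edge.
Euclidean (axiom 5): no — w2 S w0 and w2 S w2, but not w0 S w2.
Serial (axiom D): yes — every world has a successor (e.g. w0 S w0).
Reflexive (axiom T): yes — every world is S-related to itself.
So F validates K, K4; K45 would additionally require S to be Euclidean. The strongest is K4.

K4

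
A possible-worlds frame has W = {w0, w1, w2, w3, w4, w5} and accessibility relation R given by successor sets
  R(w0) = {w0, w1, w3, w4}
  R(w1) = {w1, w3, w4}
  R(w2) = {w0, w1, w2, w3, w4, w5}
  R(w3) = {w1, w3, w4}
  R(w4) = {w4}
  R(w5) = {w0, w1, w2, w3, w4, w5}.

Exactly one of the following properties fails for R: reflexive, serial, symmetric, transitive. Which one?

Reflexive: yes — every world is R-related to itself.
Serial: yes — every world has a successor (e.g. w0 R w0).
Symmetric: no — w0 R w1 but not w1 R w0.
Transitive: yes — every two-step R-path is closed by a direct edge.
Only symmetric fails.

symmetric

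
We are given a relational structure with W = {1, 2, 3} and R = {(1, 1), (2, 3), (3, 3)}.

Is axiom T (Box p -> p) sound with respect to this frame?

The schema T characterises exactly the reflexive frames.
Reflexive: no — 2 is not related to itself.

No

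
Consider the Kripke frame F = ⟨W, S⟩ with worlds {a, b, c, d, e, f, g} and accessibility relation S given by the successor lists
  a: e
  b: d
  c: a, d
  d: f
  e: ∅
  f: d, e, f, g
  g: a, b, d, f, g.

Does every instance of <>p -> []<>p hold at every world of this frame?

Axiom 5 corresponds to the accessibility relation being Euclidean.
Euclidean: no — c S a and c S d, but not a S d.

No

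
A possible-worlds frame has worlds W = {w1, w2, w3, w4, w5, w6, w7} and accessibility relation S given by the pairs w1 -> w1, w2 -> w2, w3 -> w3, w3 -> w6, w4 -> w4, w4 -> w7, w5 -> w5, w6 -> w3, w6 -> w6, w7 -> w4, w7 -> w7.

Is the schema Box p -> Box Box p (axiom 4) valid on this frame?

By correspondence theory, 4 is valid on a frame iff S is transitive.
Transitive: yes — every two-step S-path is closed by a direct edge.

Yes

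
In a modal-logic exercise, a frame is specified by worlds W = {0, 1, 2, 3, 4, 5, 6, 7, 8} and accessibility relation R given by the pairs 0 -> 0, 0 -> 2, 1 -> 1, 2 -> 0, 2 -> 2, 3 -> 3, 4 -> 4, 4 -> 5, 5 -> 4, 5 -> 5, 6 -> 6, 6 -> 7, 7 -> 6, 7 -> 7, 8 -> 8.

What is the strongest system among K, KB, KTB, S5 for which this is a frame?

S5

Symmetric (axiom B): yes — every pair in R has its reverse in R.
Reflexive (axiom T): yes — every world is R-related to itself.
Euclidean (axiom 5): yes — any two successors of a common world are R-related.
So F validates K, KB, KTB, S5. The strongest is S5.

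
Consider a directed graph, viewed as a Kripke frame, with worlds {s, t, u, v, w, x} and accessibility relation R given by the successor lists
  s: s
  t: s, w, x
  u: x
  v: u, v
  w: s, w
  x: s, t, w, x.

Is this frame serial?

Yes

Serial: yes — every world has a successor (e.g. s R s).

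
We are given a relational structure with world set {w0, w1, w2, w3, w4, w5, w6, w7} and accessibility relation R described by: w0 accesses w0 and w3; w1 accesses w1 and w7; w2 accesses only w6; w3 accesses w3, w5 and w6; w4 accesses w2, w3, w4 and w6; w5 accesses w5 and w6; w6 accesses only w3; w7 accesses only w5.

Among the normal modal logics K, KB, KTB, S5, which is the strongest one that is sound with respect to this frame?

Symmetric (axiom B): no — w0 R w3 but not w3 R w0.
Reflexive (axiom T): no — w2 is not related to itself.
Euclidean (axiom 5): no — w3 R w6 and w3 R w5, but not w6 R w5.
So F validates K; KB would additionally require R to be symmetric. The strongest is K.

K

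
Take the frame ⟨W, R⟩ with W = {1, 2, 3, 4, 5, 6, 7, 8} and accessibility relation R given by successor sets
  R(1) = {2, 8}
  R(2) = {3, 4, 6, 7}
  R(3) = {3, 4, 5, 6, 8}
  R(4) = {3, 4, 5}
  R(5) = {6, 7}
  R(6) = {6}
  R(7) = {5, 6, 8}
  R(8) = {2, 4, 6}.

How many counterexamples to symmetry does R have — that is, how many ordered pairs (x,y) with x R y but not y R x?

16

Enumerating: (1,2), (1,8), (2,3), (2,4), (2,6), (2,7), (3,5), (3,6), (3,8), (4,5), (5,6), (7,6), (7,8), (8,2), (8,4), (8,6).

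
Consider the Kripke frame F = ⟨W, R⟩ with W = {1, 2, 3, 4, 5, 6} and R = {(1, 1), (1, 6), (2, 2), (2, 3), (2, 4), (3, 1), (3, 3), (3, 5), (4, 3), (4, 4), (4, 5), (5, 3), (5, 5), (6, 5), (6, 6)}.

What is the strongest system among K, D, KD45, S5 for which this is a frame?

Serial (axiom D): yes — every world has a successor (e.g. 1 R 1).
Euclidean (axiom 5): no — 2 R 3 and 2 R 4, but not 3 R 4.
Transitive (axiom 4): no — 1 R 6 and 6 R 5, but not 1 R 5.
Reflexive (axiom T): yes — every world is R-related to itself.
So F validates K, D; KD45 would additionally require R to be Euclidean and transitive. The strongest is D.

D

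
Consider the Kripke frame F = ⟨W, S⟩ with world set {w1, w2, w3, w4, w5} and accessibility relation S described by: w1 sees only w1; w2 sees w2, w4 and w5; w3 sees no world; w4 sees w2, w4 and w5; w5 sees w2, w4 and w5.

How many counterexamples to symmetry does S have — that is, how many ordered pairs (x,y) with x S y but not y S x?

S is symmetric; there are no such tuples.

0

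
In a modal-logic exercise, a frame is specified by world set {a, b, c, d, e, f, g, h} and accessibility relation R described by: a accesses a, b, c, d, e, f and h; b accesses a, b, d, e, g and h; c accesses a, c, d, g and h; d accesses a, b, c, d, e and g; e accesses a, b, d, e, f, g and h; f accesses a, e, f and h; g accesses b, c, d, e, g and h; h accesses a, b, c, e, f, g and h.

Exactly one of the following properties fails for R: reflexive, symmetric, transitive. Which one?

transitive

Reflexive: yes — every world is R-related to itself.
Symmetric: yes — every pair in R has its reverse in R.
Transitive: no — a R b and b R g, but not a R g.
Only transitive fails.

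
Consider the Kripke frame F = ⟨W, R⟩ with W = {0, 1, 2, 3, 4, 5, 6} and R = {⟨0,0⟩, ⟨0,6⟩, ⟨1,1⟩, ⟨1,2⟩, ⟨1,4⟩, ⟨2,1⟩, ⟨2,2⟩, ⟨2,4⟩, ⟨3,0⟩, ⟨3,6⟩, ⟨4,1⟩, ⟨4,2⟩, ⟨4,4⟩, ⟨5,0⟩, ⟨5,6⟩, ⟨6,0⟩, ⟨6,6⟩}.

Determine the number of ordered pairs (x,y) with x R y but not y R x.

4

Enumerating: (3,0), (3,6), (5,0), (5,6).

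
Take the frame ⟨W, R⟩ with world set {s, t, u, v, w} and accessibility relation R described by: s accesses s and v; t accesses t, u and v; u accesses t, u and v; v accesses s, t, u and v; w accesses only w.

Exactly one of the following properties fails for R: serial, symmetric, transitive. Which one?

transitive

Serial: yes — every world has a successor (e.g. s R s).
Symmetric: yes — every pair in R has its reverse in R.
Transitive: no — s R v and v R t, but not s R t.
Only transitive fails.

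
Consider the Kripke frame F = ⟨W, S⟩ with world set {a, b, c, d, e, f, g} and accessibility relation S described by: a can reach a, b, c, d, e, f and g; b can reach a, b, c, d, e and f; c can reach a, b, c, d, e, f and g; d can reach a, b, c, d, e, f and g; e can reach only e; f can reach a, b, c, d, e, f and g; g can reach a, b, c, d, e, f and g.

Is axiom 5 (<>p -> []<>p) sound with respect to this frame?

Axiom 5 corresponds to the accessibility relation being Euclidean.
Euclidean: no — a S b and a S g, but not b S g.

No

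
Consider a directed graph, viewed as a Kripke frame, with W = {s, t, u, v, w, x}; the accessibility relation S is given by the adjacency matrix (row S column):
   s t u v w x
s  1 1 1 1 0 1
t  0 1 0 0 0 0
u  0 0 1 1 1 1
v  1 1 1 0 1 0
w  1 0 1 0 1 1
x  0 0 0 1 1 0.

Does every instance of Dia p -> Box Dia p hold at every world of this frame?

No

The schema 5 characterises exactly the Euclidean frames.
Euclidean: no — s S t and s S u, but not t S u.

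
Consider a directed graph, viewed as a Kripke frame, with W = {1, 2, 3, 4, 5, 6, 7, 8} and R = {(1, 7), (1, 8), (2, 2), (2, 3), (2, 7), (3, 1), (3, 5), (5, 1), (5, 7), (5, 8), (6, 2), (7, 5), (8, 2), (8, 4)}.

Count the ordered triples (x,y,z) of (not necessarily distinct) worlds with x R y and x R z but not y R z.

Enumerating: (1,7,7), (1,7,8), (1,8,7), (1,8,8), (2,3,2), (2,3,3), (2,3,7), (2,7,2), (2,7,3), (2,7,7), (3,1,1), (3,1,5), … and 12 more.
Total: 24.

24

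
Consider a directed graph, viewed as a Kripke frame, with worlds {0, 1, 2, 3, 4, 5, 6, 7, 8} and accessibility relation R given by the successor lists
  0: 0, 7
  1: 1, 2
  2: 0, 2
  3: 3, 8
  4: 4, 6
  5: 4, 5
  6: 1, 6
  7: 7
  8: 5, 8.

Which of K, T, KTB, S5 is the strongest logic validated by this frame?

Reflexive (axiom T): yes — every world is R-related to itself.
Symmetric (axiom B): no — 0 R 7 but not 7 R 0.
Euclidean (axiom 5): no — 0 R 7 and 0 R 0, but not 7 R 0.
So F validates K, T; KTB would additionally require R to be symmetric. The strongest is T.

T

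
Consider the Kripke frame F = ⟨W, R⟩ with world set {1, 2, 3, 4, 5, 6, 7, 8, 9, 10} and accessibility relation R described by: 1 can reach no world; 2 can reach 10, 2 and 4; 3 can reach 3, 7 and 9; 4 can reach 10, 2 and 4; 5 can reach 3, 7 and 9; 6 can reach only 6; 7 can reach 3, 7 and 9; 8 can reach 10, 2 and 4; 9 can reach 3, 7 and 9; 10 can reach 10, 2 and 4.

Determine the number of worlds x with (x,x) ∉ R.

Enumerating: 1, 5, 8.

3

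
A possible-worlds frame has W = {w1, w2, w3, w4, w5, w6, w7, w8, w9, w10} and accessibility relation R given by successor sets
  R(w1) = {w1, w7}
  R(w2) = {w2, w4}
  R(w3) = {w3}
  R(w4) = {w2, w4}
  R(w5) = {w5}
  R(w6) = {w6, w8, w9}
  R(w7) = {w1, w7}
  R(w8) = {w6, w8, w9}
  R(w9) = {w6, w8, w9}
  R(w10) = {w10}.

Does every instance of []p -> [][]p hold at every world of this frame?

Yes

Axiom 4 corresponds to the accessibility relation being transitive.
Transitive: yes — every two-step R-path is closed by a direct edge.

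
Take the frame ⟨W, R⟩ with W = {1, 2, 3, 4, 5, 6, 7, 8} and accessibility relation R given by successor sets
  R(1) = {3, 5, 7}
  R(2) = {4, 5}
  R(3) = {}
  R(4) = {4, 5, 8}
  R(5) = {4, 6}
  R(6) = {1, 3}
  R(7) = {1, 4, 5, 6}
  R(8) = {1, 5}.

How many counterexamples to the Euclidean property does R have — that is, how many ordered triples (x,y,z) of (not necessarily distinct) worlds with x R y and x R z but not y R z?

32

Enumerating: (1,3,3), (1,3,5), (1,3,7), (1,5,3), (1,5,5), (1,5,7), (1,7,3), (1,7,7), (2,5,5), (4,5,5), (4,5,8), (4,8,4), … and 20 more.
Total: 32.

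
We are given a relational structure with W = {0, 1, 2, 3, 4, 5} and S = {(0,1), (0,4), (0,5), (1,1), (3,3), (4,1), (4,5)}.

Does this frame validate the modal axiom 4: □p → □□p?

Axiom 4 corresponds to the accessibility relation being transitive.
Transitive: yes — every two-step S-path is closed by a direct edge.

Yes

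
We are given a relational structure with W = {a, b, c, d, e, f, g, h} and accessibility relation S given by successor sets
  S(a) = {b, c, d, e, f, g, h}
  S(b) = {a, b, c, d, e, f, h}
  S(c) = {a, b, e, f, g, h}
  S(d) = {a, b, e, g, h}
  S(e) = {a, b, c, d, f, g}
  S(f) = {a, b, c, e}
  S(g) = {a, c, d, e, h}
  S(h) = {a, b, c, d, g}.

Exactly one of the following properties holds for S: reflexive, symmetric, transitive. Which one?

symmetric

Reflexive: no — a is not related to itself.
Symmetric: yes — every pair in S has its reverse in S.
Transitive: no — b S a and a S g, but not b S g.
Only symmetric holds.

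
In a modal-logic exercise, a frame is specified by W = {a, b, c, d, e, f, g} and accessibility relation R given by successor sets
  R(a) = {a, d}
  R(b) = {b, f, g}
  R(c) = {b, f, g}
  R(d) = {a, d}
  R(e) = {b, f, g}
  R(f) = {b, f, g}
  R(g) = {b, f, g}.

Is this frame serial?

Serial: yes — every world has a successor (e.g. a R a).

Yes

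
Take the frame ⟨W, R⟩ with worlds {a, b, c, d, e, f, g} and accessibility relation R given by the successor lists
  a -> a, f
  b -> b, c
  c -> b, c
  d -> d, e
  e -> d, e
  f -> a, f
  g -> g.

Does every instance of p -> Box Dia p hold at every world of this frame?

The schema B characterises exactly the symmetric frames.
Symmetric: yes — every pair in R has its reverse in R.

Yes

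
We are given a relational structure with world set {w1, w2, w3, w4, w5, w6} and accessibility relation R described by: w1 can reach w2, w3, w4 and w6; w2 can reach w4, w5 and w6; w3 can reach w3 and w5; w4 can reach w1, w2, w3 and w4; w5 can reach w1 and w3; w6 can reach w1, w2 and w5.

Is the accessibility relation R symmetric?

Symmetric: no — w1 R w2 but not w2 R w1.

No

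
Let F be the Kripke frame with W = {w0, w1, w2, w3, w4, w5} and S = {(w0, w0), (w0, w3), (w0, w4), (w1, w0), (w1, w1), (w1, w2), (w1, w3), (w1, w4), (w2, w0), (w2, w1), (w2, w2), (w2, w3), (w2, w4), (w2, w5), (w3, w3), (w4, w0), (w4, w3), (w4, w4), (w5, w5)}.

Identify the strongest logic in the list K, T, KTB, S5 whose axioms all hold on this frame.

Reflexive (axiom T): yes — every world is S-related to itself.
Symmetric (axiom B): no — w0 S w3 but not w3 S w0.
Euclidean (axiom 5): no — w0 S w3 and w0 S w4, but not w3 S w4.
So F validates K, T; KTB would additionally require S to be symmetric. The strongest is T.

T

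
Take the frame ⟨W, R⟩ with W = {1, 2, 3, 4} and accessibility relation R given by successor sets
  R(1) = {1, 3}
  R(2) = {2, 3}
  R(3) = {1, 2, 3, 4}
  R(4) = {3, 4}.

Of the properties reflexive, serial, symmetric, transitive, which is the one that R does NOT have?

transitive

Reflexive: yes — every world is R-related to itself.
Serial: yes — every world has a successor (e.g. 1 R 1).
Symmetric: yes — every pair in R has its reverse in R.
Transitive: no — 1 R 3 and 3 R 2, but not 1 R 2.
Only transitive fails.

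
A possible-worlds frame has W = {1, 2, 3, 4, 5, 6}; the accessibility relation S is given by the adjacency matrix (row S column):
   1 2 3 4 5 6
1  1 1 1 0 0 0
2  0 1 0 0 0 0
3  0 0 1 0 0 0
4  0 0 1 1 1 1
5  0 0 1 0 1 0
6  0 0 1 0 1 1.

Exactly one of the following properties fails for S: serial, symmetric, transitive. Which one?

symmetric

Serial: yes — every world has a successor (e.g. 1 S 1).
Symmetric: no — 1 S 2 but not 2 S 1.
Transitive: yes — every two-step S-path is closed by a direct edge.
Only symmetric fails.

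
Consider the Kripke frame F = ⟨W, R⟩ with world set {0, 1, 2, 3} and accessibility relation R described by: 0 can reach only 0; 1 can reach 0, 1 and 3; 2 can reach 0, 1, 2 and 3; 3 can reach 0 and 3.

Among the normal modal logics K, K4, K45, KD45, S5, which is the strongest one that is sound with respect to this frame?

K4

Transitive (axiom 4): yes — every two-step R-path is closed by a direct edge.
Euclidean (axiom 5): no — 1 R 0 and 1 R 3, but not 0 R 3.
Serial (axiom D): yes — every world has a successor (e.g. 0 R 0).
Reflexive (axiom T): yes — every world is R-related to itself.
So F validates K, K4; K45 would additionally require R to be Euclidean. The strongest is K4.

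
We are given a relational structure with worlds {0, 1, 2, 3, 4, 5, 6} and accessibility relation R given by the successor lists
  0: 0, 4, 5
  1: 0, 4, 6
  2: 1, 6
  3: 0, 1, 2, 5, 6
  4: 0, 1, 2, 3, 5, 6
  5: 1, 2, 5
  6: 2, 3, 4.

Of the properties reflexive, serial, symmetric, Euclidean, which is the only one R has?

serial

Reflexive: no — 1 is not related to itself.
Serial: yes — every world has a successor (e.g. 0 R 0).
Symmetric: no — 0 R 5 but not 5 R 0.
Euclidean: no — 0 R 5 and 0 R 4, but not 5 R 4.
Only serial holds.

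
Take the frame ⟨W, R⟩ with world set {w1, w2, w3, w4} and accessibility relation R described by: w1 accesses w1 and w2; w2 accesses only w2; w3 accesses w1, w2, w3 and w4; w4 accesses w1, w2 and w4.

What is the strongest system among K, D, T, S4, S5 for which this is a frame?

S4

Serial (axiom D): yes — every world has a successor (e.g. w1 R w1).
Reflexive (axiom T): yes — every world is R-related to itself.
Transitive (axiom 4): yes — every two-step R-path is closed by a direct edge.
Euclidean (axiom 5): no — w3 R w1 and w3 R w4, but not w1 R w4.
So F validates K, D, T, S4; S5 would additionally require R to be Euclidean. The strongest is S4.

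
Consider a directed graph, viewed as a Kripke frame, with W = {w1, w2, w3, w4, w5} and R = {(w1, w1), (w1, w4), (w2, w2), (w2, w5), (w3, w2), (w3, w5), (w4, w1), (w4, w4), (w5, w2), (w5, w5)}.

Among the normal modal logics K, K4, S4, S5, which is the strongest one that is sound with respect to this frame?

K4

Transitive (axiom 4): yes — every two-step R-path is closed by a direct edge.
Reflexive (axiom T): no — w3 is not related to itself.
Euclidean (axiom 5): yes — any two successors of a common world are R-related.
So F validates K, K4; S4 would additionally require R to be reflexive. The strongest is K4.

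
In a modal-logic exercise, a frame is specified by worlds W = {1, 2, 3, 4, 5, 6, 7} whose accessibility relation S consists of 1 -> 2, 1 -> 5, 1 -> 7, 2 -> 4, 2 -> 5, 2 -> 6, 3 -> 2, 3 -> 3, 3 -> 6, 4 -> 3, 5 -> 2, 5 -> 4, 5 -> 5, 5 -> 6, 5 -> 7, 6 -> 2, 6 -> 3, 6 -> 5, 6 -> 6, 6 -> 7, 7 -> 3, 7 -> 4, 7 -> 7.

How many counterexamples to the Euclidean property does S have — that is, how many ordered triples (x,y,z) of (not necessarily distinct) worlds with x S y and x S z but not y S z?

Enumerating: (1,2,2), (1,2,7), (1,7,2), (1,7,5), (2,4,4), (2,4,5), (2,4,6), (2,6,4), (3,2,2), (3,2,3), (5,2,2), (5,2,7), … and 22 more.
Total: 34.

34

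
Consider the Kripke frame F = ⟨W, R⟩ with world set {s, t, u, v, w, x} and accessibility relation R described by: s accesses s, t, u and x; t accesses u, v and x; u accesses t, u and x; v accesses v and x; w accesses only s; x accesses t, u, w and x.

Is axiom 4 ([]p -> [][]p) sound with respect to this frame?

By correspondence theory, 4 is valid on a frame iff R is transitive.
Transitive: no — s R t and t R v, but not s R v.

No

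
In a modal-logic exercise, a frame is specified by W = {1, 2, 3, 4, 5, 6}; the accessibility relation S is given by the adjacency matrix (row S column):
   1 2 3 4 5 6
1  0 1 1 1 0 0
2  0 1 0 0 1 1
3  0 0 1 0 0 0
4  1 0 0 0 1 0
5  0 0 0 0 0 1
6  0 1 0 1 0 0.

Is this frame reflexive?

No

Reflexive: no — 1 is not related to itself.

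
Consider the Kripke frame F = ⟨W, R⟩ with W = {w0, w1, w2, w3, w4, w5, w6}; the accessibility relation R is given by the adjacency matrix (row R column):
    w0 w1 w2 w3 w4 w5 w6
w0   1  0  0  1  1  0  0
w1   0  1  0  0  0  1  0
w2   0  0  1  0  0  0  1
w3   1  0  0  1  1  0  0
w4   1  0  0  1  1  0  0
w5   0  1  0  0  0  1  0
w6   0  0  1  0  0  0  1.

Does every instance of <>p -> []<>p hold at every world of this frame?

Yes

Axiom 5 corresponds to the accessibility relation being Euclidean.
Euclidean: yes — any two successors of a common world are R-related.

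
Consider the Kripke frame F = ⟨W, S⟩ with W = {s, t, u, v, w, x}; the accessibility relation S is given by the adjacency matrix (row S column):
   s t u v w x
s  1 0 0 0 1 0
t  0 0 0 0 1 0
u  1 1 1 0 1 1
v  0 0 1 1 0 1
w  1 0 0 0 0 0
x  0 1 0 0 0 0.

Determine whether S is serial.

Serial: yes — every world has a successor (e.g. s S s).

Yes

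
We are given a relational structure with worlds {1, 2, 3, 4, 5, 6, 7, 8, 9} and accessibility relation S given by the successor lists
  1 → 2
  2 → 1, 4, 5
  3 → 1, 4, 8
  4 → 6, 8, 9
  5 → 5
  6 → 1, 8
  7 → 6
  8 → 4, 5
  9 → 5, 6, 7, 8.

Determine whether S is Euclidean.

Euclidean: no — 2 S 1 and 2 S 4, but not 1 S 4.

No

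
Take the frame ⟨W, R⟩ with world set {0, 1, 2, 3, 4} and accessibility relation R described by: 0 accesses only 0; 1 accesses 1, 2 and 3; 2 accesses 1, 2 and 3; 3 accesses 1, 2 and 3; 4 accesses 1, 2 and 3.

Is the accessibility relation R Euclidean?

Euclidean: yes — any two successors of a common world are R-related.

Yes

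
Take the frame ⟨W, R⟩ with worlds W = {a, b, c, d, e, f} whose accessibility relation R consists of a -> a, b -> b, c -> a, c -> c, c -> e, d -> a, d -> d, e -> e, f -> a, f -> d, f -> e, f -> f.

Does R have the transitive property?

Yes

Transitive: yes — every two-step R-path is closed by a direct edge.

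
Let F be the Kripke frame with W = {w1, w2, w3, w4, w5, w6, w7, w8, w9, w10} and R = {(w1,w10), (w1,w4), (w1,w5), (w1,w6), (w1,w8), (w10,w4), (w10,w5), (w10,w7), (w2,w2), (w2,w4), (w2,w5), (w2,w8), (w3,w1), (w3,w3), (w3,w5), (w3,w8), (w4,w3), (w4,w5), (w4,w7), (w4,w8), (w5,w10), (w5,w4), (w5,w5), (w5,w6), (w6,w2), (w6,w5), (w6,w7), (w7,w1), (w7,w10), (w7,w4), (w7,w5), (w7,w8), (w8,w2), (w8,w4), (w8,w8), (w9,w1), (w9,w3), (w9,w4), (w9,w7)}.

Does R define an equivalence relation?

No

Reflexive: no — w1 is not related to itself.
Symmetric: no — w1 R w10 but not w10 R w1.
Transitive: no — w1 R w10 and w10 R w7, but not w1 R w7.
So R is not an equivalence relation.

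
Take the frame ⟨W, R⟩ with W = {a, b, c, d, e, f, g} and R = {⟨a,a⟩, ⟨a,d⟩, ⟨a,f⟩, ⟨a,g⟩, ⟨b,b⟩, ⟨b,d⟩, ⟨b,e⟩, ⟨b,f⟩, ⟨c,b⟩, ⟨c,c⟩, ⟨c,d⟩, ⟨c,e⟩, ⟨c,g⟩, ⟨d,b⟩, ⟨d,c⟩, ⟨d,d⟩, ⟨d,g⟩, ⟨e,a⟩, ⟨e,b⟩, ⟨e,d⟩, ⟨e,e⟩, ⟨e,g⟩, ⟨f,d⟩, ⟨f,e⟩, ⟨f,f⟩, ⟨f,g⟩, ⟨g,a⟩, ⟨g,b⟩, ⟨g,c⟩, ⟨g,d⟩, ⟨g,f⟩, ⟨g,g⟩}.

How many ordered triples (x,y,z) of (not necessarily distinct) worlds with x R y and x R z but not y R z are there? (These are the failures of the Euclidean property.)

Enumerating: (a,d,a), (a,d,f), (a,f,a), (b,d,e), (b,d,f), (b,e,f), (b,f,b), (c,b,c), (c,b,g), (c,d,e), (c,e,c), (c,g,e), … and 25 more.
Total: 37.

37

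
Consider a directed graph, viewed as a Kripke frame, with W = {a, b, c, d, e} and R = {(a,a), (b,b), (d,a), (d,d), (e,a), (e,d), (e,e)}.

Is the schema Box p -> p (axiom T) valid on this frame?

The schema T characterises exactly the reflexive frames.
Reflexive: no — c is not related to itself.

No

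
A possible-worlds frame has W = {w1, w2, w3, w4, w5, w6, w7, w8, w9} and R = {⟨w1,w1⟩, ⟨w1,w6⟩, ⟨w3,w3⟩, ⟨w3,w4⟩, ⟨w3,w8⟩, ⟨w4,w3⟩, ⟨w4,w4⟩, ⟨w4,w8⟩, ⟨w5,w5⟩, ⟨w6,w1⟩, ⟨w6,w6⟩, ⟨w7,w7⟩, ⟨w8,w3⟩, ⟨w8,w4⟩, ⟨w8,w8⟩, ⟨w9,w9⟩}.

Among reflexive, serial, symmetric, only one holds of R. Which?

Reflexive: no — w2 is not related to itself.
Serial: no — w2 has no R-successor.
Symmetric: yes — every pair in R has its reverse in R.
Only symmetric holds.

symmetric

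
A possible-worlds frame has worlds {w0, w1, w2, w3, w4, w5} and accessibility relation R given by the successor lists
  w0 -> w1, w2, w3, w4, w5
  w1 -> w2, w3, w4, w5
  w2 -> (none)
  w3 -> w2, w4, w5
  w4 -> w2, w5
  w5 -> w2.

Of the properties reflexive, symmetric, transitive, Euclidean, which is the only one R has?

transitive

Reflexive: no — w0 is not related to itself.
Symmetric: no — w0 R w1 but not w1 R w0.
Transitive: yes — every two-step R-path is closed by a direct edge.
Euclidean: no — w0 R w2 and w0 R w1, but not w2 R w1.
Only transitive holds.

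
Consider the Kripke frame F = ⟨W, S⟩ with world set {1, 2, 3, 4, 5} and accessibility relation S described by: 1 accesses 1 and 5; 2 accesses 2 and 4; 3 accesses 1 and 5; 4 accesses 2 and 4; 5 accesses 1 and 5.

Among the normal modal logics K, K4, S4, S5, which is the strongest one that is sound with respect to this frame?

K4

Transitive (axiom 4): yes — every two-step S-path is closed by a direct edge.
Reflexive (axiom T): no — 3 is not related to itself.
Euclidean (axiom 5): yes — any two successors of a common world are S-related.
So F validates K, K4; S4 would additionally require S to be reflexive. The strongest is K4.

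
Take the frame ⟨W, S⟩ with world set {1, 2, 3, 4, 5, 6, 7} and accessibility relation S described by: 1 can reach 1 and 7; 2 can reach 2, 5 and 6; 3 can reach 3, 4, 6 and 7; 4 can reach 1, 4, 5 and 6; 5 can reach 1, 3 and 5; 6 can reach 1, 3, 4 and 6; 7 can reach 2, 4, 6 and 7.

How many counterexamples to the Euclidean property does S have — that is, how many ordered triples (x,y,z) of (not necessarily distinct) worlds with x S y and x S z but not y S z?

30

Enumerating: (1,7,1), (2,5,2), (2,5,6), (2,6,2), (2,6,5), (3,4,3), (3,4,7), (3,6,7), (3,7,3), (4,1,4), (4,1,5), (4,1,6), … and 18 more.
Total: 30.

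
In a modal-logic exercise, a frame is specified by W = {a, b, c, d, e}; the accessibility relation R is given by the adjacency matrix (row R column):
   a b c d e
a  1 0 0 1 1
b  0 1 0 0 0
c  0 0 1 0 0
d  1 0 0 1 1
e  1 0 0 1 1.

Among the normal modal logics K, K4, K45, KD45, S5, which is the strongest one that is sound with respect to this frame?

Transitive (axiom 4): yes — every two-step R-path is closed by a direct edge.
Euclidean (axiom 5): yes — any two successors of a common world are R-related.
Serial (axiom D): yes — every world has a successor (e.g. a R a).
Reflexive (axiom T): yes — every world is R-related to itself.
So F validates K, K4, K45, KD45, S5. The strongest is S5.

S5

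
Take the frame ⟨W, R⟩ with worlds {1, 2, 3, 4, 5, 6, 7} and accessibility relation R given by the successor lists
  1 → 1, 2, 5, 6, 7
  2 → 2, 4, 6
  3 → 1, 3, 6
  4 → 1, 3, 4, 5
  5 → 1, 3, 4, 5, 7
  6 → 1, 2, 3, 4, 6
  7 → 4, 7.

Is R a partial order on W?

No

Reflexive: yes — every world is R-related to itself.
Transitive: no — 1 R 2 and 2 R 4, but not 1 R 4.
Antisymmetric: no — 1 R 5 and 5 R 1 with 1 ≠ 5.
So R is not a partial order.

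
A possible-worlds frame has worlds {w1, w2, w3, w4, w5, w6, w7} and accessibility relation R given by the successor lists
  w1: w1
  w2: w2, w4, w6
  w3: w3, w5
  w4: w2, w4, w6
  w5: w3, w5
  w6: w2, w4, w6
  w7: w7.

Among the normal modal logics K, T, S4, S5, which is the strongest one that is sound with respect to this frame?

S5

Reflexive (axiom T): yes — every world is R-related to itself.
Transitive (axiom 4): yes — every two-step R-path is closed by a direct edge.
Euclidean (axiom 5): yes — any two successors of a common world are R-related.
So F validates K, T, S4, S5. The strongest is S5.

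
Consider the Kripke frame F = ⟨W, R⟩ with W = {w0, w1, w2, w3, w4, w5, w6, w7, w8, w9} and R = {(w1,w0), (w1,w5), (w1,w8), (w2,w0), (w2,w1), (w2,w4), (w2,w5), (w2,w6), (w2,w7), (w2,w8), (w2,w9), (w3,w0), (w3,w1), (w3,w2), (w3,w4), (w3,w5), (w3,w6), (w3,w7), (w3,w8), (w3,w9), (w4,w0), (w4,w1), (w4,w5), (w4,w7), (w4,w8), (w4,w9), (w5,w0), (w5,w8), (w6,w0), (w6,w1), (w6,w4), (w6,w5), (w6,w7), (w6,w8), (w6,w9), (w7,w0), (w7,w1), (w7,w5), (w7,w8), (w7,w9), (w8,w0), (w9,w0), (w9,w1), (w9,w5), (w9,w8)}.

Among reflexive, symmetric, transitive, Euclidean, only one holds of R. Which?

transitive

Reflexive: no — w0 is not related to itself.
Symmetric: no — w1 R w0 but not w0 R w1.
Transitive: yes — every two-step R-path is closed by a direct edge.
Euclidean: no — w1 R w0 and w1 R w5, but not w0 R w5.
Only transitive holds.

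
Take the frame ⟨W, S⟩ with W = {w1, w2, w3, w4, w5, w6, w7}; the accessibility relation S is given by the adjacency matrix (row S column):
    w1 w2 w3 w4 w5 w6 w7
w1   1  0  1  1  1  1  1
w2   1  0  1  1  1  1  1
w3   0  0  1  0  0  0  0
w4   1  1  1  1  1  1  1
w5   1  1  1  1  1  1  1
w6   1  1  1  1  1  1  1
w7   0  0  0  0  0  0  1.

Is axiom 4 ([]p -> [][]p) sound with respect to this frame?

The schema 4 characterises exactly the transitive frames.
Transitive: no — w1 S w4 and w4 S w2, but not w1 S w2.

No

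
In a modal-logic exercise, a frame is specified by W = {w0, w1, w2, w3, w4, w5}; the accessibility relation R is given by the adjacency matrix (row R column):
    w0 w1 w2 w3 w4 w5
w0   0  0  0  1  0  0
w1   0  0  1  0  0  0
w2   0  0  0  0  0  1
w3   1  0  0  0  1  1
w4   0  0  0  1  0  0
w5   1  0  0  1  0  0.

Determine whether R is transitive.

No

Transitive: no — w0 R w3 and w3 R w4, but not w0 R w4.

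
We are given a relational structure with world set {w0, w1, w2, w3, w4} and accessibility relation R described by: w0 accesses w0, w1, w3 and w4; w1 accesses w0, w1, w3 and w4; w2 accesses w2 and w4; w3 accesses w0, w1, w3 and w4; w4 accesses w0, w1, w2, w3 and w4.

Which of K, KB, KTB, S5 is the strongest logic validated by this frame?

Symmetric (axiom B): yes — every pair in R has its reverse in R.
Reflexive (axiom T): yes — every world is R-related to itself.
Euclidean (axiom 5): no — w4 R w0 and w4 R w2, but not w0 R w2.
So F validates K, KB, KTB; S5 would additionally require R to be Euclidean. The strongest is KTB.

KTB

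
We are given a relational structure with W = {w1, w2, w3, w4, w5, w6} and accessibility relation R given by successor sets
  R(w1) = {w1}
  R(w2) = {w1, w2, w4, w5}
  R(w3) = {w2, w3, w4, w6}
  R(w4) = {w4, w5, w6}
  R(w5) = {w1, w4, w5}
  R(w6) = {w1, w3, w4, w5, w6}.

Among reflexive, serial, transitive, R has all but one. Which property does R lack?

Reflexive: yes — every world is R-related to itself.
Serial: yes — every world has a successor (e.g. w1 R w1).
Transitive: no — w2 R w4 and w4 R w6, but not w2 R w6.
Only transitive fails.

transitive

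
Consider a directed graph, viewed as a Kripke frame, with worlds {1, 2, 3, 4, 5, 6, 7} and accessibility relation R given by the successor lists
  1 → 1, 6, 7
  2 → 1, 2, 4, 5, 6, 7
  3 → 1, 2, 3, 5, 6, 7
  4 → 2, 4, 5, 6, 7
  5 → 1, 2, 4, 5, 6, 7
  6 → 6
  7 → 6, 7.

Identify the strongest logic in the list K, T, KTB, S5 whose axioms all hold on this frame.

Reflexive (axiom T): yes — every world is R-related to itself.
Symmetric (axiom B): no — 1 R 6 but not 6 R 1.
Euclidean (axiom 5): no — 1 R 6 and 1 R 7, but not 6 R 7.
So F validates K, T; KTB would additionally require R to be symmetric. The strongest is T.

T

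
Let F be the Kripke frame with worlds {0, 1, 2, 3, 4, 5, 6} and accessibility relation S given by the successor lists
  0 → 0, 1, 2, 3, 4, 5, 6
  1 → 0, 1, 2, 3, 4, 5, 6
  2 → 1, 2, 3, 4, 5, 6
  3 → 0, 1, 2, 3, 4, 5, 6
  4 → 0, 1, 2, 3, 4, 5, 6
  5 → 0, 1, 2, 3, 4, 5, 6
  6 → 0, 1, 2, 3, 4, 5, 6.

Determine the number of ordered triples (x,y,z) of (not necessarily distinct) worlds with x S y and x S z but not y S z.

6

Enumerating: (0,2,0), (1,2,0), (3,2,0), (4,2,0), (5,2,0), (6,2,0).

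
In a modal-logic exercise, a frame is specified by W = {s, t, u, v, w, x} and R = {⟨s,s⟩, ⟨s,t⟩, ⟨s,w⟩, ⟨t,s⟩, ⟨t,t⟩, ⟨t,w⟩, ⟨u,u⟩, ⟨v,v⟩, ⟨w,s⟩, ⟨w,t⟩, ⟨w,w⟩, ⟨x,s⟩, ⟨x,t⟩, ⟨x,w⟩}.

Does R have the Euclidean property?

Euclidean: yes — any two successors of a common world are R-related.

Yes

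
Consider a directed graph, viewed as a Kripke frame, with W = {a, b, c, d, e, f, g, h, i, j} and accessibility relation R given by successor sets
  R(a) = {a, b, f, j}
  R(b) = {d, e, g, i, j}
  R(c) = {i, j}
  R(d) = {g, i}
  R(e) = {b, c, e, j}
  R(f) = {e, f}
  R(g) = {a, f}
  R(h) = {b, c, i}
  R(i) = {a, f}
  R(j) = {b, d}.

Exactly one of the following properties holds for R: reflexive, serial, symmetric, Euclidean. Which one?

Reflexive: no — b is not related to itself.
Serial: yes — every world has a successor (e.g. a R a).
Symmetric: no — a R b but not b R a.
Euclidean: no — a R b and a R f, but not b R f.
Only serial holds.

serial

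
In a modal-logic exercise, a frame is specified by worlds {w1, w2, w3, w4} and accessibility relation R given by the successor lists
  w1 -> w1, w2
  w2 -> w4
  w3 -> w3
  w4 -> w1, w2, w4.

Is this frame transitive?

Transitive: no — w1 R w2 and w2 R w4, but not w1 R w4.

No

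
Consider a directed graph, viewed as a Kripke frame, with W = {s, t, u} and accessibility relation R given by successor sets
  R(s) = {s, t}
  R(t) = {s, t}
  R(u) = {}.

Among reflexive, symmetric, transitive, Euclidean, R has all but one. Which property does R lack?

Reflexive: no — u is not related to itself.
Symmetric: yes — every pair in R has its reverse in R.
Transitive: yes — every two-step R-path is closed by a direct edge.
Euclidean: yes — any two successors of a common world are R-related.
Only reflexive fails.

reflexive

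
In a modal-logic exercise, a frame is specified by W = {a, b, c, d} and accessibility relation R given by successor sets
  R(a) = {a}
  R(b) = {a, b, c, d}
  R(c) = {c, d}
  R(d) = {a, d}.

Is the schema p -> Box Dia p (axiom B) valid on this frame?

By correspondence theory, B is valid on a frame iff R is symmetric.
Symmetric: no — b R a but not a R b.

No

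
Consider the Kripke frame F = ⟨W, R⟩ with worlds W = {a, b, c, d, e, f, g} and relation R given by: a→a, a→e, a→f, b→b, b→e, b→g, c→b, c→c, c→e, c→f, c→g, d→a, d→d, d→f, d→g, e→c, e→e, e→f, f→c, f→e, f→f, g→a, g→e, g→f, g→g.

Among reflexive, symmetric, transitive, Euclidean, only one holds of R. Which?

reflexive

Reflexive: yes — every world is R-related to itself.
Symmetric: no — a R e but not e R a.
Transitive: no — a R e and e R c, but not a R c.
Euclidean: no — b R e and b R g, but not e R g.
Only reflexive holds.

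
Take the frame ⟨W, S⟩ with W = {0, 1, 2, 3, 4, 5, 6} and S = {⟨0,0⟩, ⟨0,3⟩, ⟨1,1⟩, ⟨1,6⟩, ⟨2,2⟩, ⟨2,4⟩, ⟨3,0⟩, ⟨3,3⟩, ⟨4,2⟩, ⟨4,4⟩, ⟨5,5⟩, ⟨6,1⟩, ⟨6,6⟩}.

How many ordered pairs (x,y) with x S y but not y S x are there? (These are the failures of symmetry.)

0

S is symmetric; there are no such tuples.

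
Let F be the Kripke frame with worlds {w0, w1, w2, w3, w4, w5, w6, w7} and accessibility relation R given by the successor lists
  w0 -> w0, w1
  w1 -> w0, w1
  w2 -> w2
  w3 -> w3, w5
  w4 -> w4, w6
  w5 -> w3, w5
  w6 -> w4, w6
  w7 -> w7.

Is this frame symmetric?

Symmetric: yes — every pair in R has its reverse in R.

Yes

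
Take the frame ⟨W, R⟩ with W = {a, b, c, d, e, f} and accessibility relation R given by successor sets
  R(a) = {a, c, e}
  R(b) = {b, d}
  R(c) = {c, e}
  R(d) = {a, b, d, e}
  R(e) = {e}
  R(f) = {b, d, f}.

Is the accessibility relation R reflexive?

Reflexive: yes — every world is R-related to itself.

Yes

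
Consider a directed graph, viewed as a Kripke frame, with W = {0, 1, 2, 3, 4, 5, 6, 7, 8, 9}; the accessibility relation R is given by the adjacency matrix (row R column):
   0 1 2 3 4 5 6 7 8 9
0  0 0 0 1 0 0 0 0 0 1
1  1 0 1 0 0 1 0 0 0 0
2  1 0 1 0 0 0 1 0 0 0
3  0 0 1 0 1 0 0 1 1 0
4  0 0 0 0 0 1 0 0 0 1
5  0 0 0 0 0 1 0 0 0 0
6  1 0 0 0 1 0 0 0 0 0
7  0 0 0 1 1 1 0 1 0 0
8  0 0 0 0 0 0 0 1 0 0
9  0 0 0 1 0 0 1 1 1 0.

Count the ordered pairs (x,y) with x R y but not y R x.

Enumerating: (0,3), (0,9), (1,0), (1,2), (1,5), (2,0), (2,6), (3,2), (3,4), (3,8), (4,5), (4,9), … and 9 more.
Total: 21.

21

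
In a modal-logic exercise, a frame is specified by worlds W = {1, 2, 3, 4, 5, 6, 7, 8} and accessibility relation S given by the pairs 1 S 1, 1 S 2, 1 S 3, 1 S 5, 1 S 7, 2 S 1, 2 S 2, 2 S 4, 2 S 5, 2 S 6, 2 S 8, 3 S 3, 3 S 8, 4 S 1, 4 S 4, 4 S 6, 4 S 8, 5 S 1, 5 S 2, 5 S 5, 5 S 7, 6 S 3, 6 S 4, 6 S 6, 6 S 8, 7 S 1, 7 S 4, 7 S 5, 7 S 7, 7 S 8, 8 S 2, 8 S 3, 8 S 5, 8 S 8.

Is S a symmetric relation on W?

Symmetric: no — 1 S 3 but not 3 S 1.

No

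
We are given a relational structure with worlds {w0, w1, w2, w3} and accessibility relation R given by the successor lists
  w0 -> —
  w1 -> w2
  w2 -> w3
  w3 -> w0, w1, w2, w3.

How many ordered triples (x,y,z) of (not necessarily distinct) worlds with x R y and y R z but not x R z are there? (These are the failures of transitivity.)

4

Enumerating: (w1,w2,w3), (w2,w3,w0), (w2,w3,w1), (w2,w3,w2).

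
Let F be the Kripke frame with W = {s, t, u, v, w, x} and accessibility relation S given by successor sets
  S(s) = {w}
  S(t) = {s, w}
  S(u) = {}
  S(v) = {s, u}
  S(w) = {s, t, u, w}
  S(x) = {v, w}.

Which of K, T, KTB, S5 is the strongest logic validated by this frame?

Reflexive (axiom T): no — s is not related to itself.
Symmetric (axiom B): no — t S s but not s S t.
Euclidean (axiom 5): no — v S s and v S u, but not s S u.
So F validates K; T would additionally require S to be reflexive. The strongest is K.

K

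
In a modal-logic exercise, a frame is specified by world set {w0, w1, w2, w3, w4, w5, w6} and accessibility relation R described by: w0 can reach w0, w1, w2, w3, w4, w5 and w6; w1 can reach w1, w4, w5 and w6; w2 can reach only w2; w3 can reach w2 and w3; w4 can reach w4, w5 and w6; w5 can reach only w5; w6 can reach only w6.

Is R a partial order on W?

Reflexive: yes — every world is R-related to itself.
Transitive: yes — every two-step R-path is closed by a direct edge.
Antisymmetric: yes — no distinct pair is related both ways.
So R is a partial order.

Yes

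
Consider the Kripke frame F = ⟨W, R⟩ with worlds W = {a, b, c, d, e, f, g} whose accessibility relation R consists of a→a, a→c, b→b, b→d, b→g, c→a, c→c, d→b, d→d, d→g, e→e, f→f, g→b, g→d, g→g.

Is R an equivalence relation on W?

Yes

Reflexive: yes — every world is R-related to itself.
Symmetric: yes — every pair in R has its reverse in R.
Transitive: yes — every two-step R-path is closed by a direct edge.
So R is an equivalence relation.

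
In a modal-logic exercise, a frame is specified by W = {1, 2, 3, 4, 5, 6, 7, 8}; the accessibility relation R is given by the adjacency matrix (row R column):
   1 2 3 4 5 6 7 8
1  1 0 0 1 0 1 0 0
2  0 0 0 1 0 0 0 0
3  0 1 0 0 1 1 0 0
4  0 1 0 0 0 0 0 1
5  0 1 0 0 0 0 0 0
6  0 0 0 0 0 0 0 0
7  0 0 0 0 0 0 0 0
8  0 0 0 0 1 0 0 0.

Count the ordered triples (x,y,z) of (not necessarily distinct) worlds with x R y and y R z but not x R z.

Enumerating: (1,4,2), (1,4,8), (2,4,2), (2,4,8), (3,2,4), (4,2,4), (4,8,5), (5,2,4), (8,5,2).

9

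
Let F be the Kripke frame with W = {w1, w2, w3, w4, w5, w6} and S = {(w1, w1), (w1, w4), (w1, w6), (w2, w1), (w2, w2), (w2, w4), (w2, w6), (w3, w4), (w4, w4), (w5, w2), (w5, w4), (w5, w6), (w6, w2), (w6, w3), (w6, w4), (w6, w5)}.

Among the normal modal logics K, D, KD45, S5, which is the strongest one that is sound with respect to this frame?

D

Serial (axiom D): yes — every world has a successor (e.g. w1 S w1).
Euclidean (axiom 5): no — w1 S w4 and w1 S w6, but not w4 S w6.
Transitive (axiom 4): no — w1 S w6 and w6 S w2, but not w1 S w2.
Reflexive (axiom T): no — w3 is not related to itself.
So F validates K, D; KD45 would additionally require S to be Euclidean and transitive. The strongest is D.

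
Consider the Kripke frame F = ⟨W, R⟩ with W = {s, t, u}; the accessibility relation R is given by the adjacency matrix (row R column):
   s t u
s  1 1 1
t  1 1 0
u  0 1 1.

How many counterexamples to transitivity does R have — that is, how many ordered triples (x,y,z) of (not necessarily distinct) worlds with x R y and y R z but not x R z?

2

Enumerating: (t,s,u), (u,t,s).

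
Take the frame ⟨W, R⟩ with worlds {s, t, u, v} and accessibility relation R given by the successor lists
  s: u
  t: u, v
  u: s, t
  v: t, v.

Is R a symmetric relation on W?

Yes

Symmetric: yes — every pair in R has its reverse in R.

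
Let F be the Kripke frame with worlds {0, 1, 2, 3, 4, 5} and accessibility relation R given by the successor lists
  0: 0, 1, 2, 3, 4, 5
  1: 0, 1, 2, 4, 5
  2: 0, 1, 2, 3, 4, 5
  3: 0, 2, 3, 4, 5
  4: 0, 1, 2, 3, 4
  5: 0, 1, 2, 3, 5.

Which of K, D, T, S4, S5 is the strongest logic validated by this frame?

T

Serial (axiom D): yes — every world has a successor (e.g. 0 R 0).
Reflexive (axiom T): yes — every world is R-related to itself.
Transitive (axiom 4): no — 1 R 0 and 0 R 3, but not 1 R 3.
Euclidean (axiom 5): no — 0 R 1 and 0 R 3, but not 1 R 3.
So F validates K, D, T; S4 would additionally require R to be transitive. The strongest is T.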